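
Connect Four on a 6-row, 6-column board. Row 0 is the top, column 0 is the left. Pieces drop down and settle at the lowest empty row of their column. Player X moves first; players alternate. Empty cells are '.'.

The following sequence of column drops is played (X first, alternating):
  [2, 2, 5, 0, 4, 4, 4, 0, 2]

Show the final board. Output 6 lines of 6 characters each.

Move 1: X drops in col 2, lands at row 5
Move 2: O drops in col 2, lands at row 4
Move 3: X drops in col 5, lands at row 5
Move 4: O drops in col 0, lands at row 5
Move 5: X drops in col 4, lands at row 5
Move 6: O drops in col 4, lands at row 4
Move 7: X drops in col 4, lands at row 3
Move 8: O drops in col 0, lands at row 4
Move 9: X drops in col 2, lands at row 3

Answer: ......
......
......
..X.X.
O.O.O.
O.X.XX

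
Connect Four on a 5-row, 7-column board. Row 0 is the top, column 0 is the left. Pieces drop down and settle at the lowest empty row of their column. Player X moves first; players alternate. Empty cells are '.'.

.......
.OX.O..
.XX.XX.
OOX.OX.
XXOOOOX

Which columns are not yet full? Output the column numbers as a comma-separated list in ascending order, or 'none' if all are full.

col 0: top cell = '.' → open
col 1: top cell = '.' → open
col 2: top cell = '.' → open
col 3: top cell = '.' → open
col 4: top cell = '.' → open
col 5: top cell = '.' → open
col 6: top cell = '.' → open

Answer: 0,1,2,3,4,5,6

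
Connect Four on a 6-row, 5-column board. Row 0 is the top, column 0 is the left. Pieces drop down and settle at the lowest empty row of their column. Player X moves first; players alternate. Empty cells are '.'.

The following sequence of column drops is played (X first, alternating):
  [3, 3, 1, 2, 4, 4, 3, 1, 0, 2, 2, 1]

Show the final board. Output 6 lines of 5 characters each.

Answer: .....
.....
.....
.OXX.
.OOOO
XXOXX

Derivation:
Move 1: X drops in col 3, lands at row 5
Move 2: O drops in col 3, lands at row 4
Move 3: X drops in col 1, lands at row 5
Move 4: O drops in col 2, lands at row 5
Move 5: X drops in col 4, lands at row 5
Move 6: O drops in col 4, lands at row 4
Move 7: X drops in col 3, lands at row 3
Move 8: O drops in col 1, lands at row 4
Move 9: X drops in col 0, lands at row 5
Move 10: O drops in col 2, lands at row 4
Move 11: X drops in col 2, lands at row 3
Move 12: O drops in col 1, lands at row 3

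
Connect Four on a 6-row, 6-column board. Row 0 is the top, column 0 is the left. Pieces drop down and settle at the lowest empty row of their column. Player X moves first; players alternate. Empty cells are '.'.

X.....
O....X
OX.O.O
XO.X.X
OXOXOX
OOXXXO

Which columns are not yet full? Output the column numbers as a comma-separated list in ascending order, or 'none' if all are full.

Answer: 1,2,3,4,5

Derivation:
col 0: top cell = 'X' → FULL
col 1: top cell = '.' → open
col 2: top cell = '.' → open
col 3: top cell = '.' → open
col 4: top cell = '.' → open
col 5: top cell = '.' → open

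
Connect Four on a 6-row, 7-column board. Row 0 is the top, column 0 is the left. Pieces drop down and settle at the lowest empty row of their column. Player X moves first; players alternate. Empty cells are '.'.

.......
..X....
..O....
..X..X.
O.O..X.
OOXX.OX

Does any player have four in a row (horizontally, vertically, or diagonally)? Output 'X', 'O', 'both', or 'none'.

none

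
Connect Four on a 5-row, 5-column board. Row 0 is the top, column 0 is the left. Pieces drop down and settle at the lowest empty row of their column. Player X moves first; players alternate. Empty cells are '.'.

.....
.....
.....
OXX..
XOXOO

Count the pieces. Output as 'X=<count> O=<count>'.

X=4 O=4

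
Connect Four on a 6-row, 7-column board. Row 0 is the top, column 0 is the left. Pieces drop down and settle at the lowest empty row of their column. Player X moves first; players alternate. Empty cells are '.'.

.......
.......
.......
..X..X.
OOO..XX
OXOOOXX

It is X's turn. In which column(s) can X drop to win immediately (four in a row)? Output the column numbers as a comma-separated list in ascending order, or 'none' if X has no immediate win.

col 0: drop X → no win
col 1: drop X → no win
col 2: drop X → no win
col 3: drop X → no win
col 4: drop X → no win
col 5: drop X → WIN!
col 6: drop X → no win

Answer: 5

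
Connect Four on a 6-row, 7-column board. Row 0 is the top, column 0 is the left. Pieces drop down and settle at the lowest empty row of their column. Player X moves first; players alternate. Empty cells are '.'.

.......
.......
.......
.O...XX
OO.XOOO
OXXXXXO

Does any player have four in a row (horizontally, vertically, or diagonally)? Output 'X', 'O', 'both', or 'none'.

X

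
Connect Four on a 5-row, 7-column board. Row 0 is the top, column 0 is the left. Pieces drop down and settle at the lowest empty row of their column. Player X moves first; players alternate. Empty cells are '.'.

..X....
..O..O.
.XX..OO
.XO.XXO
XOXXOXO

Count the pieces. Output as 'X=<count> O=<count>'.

X=10 O=9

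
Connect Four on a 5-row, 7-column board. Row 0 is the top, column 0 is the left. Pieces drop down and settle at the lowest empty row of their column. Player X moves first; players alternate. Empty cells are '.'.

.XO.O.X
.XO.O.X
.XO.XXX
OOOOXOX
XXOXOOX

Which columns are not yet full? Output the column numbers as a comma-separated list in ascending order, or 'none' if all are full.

col 0: top cell = '.' → open
col 1: top cell = 'X' → FULL
col 2: top cell = 'O' → FULL
col 3: top cell = '.' → open
col 4: top cell = 'O' → FULL
col 5: top cell = '.' → open
col 6: top cell = 'X' → FULL

Answer: 0,3,5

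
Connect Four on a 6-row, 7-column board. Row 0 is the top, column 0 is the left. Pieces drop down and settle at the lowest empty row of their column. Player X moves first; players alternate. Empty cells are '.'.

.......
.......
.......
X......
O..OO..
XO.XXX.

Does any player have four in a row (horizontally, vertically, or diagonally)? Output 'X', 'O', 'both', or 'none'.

none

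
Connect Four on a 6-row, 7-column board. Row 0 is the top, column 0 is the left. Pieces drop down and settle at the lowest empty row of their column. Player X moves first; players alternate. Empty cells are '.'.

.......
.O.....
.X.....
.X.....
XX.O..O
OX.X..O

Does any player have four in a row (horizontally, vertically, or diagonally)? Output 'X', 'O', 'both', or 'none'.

X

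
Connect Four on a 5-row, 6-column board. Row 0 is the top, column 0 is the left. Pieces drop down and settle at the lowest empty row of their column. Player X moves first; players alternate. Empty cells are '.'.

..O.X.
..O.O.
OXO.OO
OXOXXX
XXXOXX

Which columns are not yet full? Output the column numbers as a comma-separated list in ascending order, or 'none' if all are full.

Answer: 0,1,3,5

Derivation:
col 0: top cell = '.' → open
col 1: top cell = '.' → open
col 2: top cell = 'O' → FULL
col 3: top cell = '.' → open
col 4: top cell = 'X' → FULL
col 5: top cell = '.' → open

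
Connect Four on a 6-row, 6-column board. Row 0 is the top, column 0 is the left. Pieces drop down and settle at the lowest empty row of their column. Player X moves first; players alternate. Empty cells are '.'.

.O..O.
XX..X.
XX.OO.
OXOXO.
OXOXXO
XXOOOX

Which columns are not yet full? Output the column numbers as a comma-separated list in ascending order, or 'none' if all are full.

Answer: 0,2,3,5

Derivation:
col 0: top cell = '.' → open
col 1: top cell = 'O' → FULL
col 2: top cell = '.' → open
col 3: top cell = '.' → open
col 4: top cell = 'O' → FULL
col 5: top cell = '.' → open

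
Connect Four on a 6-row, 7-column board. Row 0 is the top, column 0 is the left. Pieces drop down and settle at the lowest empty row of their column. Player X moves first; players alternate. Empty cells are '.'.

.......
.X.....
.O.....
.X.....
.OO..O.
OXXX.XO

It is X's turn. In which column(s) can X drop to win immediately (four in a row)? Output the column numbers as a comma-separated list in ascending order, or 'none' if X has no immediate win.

Answer: 4

Derivation:
col 0: drop X → no win
col 1: drop X → no win
col 2: drop X → no win
col 3: drop X → no win
col 4: drop X → WIN!
col 5: drop X → no win
col 6: drop X → no win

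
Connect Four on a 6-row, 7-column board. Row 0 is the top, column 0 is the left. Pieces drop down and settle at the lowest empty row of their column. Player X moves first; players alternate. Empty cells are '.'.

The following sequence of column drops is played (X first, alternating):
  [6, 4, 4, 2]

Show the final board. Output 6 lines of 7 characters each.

Answer: .......
.......
.......
.......
....X..
..O.O.X

Derivation:
Move 1: X drops in col 6, lands at row 5
Move 2: O drops in col 4, lands at row 5
Move 3: X drops in col 4, lands at row 4
Move 4: O drops in col 2, lands at row 5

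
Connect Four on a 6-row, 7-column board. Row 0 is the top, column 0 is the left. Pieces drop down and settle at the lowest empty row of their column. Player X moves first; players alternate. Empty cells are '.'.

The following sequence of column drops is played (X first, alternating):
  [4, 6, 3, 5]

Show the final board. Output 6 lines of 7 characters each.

Answer: .......
.......
.......
.......
.......
...XXOO

Derivation:
Move 1: X drops in col 4, lands at row 5
Move 2: O drops in col 6, lands at row 5
Move 3: X drops in col 3, lands at row 5
Move 4: O drops in col 5, lands at row 5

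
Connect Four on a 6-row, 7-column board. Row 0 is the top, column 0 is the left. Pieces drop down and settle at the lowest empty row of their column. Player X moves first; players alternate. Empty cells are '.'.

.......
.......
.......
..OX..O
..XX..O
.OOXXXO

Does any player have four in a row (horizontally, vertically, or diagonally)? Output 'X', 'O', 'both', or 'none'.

none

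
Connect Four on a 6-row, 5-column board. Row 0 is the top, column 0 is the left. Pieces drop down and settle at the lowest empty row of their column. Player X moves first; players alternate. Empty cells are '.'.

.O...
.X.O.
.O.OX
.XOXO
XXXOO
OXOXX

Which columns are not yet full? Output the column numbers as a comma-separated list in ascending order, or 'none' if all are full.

col 0: top cell = '.' → open
col 1: top cell = 'O' → FULL
col 2: top cell = '.' → open
col 3: top cell = '.' → open
col 4: top cell = '.' → open

Answer: 0,2,3,4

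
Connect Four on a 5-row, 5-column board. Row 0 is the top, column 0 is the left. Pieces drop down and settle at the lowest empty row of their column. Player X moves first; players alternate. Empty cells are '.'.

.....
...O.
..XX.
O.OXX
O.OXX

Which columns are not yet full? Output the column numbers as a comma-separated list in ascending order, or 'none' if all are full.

Answer: 0,1,2,3,4

Derivation:
col 0: top cell = '.' → open
col 1: top cell = '.' → open
col 2: top cell = '.' → open
col 3: top cell = '.' → open
col 4: top cell = '.' → open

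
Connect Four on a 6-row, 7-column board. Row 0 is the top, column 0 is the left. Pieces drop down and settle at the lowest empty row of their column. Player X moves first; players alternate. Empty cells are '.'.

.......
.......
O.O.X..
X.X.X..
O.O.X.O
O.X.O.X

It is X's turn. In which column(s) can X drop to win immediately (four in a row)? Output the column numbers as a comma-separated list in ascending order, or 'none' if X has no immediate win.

col 0: drop X → no win
col 1: drop X → no win
col 2: drop X → no win
col 3: drop X → no win
col 4: drop X → WIN!
col 5: drop X → no win
col 6: drop X → no win

Answer: 4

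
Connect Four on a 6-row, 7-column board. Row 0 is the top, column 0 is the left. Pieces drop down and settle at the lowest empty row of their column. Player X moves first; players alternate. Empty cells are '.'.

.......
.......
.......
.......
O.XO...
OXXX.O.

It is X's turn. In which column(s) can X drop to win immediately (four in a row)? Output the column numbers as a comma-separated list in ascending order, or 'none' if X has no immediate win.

Answer: 4

Derivation:
col 0: drop X → no win
col 1: drop X → no win
col 2: drop X → no win
col 3: drop X → no win
col 4: drop X → WIN!
col 5: drop X → no win
col 6: drop X → no win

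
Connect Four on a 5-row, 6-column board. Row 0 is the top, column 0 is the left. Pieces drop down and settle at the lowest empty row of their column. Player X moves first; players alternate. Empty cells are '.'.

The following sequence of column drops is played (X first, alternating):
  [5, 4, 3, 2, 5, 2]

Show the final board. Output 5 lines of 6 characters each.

Move 1: X drops in col 5, lands at row 4
Move 2: O drops in col 4, lands at row 4
Move 3: X drops in col 3, lands at row 4
Move 4: O drops in col 2, lands at row 4
Move 5: X drops in col 5, lands at row 3
Move 6: O drops in col 2, lands at row 3

Answer: ......
......
......
..O..X
..OXOX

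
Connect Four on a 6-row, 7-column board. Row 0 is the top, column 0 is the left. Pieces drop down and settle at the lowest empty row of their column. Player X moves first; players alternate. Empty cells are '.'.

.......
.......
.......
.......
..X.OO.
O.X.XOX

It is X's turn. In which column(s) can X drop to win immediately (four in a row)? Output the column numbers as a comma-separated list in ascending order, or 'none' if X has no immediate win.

Answer: none

Derivation:
col 0: drop X → no win
col 1: drop X → no win
col 2: drop X → no win
col 3: drop X → no win
col 4: drop X → no win
col 5: drop X → no win
col 6: drop X → no win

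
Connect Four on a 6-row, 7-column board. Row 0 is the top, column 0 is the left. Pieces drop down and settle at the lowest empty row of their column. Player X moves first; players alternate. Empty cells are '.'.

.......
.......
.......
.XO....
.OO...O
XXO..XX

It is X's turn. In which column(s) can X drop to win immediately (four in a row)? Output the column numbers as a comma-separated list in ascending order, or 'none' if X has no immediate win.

Answer: none

Derivation:
col 0: drop X → no win
col 1: drop X → no win
col 2: drop X → no win
col 3: drop X → no win
col 4: drop X → no win
col 5: drop X → no win
col 6: drop X → no win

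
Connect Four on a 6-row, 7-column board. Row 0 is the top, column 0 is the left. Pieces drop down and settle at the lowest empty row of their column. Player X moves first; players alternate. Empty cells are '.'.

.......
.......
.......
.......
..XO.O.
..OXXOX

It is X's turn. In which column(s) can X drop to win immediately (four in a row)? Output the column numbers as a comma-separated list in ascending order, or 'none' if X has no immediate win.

col 0: drop X → no win
col 1: drop X → no win
col 2: drop X → no win
col 3: drop X → no win
col 4: drop X → no win
col 5: drop X → no win
col 6: drop X → no win

Answer: none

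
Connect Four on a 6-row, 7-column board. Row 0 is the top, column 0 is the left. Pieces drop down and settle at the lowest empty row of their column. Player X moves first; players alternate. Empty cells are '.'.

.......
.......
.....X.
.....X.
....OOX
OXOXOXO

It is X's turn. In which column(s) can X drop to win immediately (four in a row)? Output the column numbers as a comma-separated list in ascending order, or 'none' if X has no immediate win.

Answer: none

Derivation:
col 0: drop X → no win
col 1: drop X → no win
col 2: drop X → no win
col 3: drop X → no win
col 4: drop X → no win
col 5: drop X → no win
col 6: drop X → no win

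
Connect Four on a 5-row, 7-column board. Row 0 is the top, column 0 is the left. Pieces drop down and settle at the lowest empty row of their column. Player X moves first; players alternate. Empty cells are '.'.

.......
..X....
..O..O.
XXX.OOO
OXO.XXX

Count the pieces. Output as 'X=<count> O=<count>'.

X=8 O=7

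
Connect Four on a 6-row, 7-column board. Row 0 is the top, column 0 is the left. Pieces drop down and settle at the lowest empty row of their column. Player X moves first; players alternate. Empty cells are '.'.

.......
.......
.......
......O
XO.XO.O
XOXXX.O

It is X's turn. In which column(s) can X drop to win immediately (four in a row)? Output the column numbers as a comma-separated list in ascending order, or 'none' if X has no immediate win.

col 0: drop X → no win
col 1: drop X → no win
col 2: drop X → no win
col 3: drop X → no win
col 4: drop X → no win
col 5: drop X → WIN!
col 6: drop X → no win

Answer: 5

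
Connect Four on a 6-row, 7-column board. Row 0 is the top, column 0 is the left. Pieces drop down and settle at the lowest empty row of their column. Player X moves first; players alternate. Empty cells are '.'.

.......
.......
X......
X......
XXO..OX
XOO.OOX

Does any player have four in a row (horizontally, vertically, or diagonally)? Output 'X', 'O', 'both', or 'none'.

X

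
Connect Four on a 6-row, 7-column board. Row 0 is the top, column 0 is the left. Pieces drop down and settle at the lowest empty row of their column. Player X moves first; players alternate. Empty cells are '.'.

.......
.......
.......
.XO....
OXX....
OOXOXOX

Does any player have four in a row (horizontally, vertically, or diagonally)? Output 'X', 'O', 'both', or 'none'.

none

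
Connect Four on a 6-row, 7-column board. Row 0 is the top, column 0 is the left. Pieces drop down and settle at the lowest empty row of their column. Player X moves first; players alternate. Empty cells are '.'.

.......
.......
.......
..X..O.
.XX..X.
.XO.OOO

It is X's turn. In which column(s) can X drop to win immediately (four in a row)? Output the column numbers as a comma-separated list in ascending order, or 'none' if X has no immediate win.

col 0: drop X → no win
col 1: drop X → no win
col 2: drop X → no win
col 3: drop X → no win
col 4: drop X → no win
col 5: drop X → no win
col 6: drop X → no win

Answer: none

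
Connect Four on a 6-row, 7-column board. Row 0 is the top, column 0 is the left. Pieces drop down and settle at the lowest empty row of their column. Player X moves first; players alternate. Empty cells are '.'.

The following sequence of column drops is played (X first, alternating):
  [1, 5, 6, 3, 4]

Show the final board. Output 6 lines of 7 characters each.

Move 1: X drops in col 1, lands at row 5
Move 2: O drops in col 5, lands at row 5
Move 3: X drops in col 6, lands at row 5
Move 4: O drops in col 3, lands at row 5
Move 5: X drops in col 4, lands at row 5

Answer: .......
.......
.......
.......
.......
.X.OXOX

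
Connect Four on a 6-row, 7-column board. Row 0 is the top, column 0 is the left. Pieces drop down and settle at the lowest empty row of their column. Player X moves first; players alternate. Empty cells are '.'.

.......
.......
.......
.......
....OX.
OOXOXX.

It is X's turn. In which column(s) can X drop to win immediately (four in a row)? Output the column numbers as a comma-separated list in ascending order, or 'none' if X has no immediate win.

col 0: drop X → no win
col 1: drop X → no win
col 2: drop X → no win
col 3: drop X → no win
col 4: drop X → no win
col 5: drop X → no win
col 6: drop X → no win

Answer: none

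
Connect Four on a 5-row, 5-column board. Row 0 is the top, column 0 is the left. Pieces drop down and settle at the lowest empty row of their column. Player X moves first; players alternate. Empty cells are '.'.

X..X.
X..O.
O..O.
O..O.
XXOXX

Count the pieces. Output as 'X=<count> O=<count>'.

X=7 O=6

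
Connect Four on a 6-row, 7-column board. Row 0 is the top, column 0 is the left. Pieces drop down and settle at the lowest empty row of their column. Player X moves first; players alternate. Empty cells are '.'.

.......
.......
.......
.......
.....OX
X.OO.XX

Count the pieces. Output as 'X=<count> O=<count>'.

X=4 O=3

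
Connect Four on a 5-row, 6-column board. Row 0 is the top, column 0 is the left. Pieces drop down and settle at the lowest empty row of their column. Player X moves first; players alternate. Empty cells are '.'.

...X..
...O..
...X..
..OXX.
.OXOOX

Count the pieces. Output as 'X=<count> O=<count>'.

X=6 O=5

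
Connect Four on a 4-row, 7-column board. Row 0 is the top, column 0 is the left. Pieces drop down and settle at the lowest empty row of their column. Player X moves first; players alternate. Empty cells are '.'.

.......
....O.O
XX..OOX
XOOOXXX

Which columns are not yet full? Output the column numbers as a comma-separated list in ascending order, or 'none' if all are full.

col 0: top cell = '.' → open
col 1: top cell = '.' → open
col 2: top cell = '.' → open
col 3: top cell = '.' → open
col 4: top cell = '.' → open
col 5: top cell = '.' → open
col 6: top cell = '.' → open

Answer: 0,1,2,3,4,5,6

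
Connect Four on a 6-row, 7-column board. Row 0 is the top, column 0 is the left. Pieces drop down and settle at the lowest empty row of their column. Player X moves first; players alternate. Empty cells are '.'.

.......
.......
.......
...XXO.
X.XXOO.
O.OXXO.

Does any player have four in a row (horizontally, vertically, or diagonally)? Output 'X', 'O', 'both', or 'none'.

none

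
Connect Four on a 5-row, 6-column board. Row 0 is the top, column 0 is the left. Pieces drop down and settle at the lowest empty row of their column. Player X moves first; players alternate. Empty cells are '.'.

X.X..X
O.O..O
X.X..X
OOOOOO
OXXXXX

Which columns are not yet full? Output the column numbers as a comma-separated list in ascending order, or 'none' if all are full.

col 0: top cell = 'X' → FULL
col 1: top cell = '.' → open
col 2: top cell = 'X' → FULL
col 3: top cell = '.' → open
col 4: top cell = '.' → open
col 5: top cell = 'X' → FULL

Answer: 1,3,4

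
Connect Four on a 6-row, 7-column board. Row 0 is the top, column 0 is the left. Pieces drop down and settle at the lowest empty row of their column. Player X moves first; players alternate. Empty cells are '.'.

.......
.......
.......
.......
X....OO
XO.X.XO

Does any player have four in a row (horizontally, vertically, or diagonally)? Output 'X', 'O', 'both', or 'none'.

none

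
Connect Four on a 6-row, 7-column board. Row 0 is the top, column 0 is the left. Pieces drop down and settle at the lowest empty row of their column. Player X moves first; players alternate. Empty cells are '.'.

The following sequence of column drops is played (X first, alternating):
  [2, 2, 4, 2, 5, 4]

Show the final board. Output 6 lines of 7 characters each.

Answer: .......
.......
.......
..O....
..O.O..
..X.XX.

Derivation:
Move 1: X drops in col 2, lands at row 5
Move 2: O drops in col 2, lands at row 4
Move 3: X drops in col 4, lands at row 5
Move 4: O drops in col 2, lands at row 3
Move 5: X drops in col 5, lands at row 5
Move 6: O drops in col 4, lands at row 4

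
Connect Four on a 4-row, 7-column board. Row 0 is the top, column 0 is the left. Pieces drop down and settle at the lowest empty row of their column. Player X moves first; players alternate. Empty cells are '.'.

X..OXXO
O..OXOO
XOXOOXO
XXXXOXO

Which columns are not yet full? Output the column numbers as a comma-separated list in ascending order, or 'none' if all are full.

Answer: 1,2

Derivation:
col 0: top cell = 'X' → FULL
col 1: top cell = '.' → open
col 2: top cell = '.' → open
col 3: top cell = 'O' → FULL
col 4: top cell = 'X' → FULL
col 5: top cell = 'X' → FULL
col 6: top cell = 'O' → FULL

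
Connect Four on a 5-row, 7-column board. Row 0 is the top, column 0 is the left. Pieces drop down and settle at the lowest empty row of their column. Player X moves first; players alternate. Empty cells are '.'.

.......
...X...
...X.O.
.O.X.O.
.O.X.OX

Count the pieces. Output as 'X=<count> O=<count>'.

X=5 O=5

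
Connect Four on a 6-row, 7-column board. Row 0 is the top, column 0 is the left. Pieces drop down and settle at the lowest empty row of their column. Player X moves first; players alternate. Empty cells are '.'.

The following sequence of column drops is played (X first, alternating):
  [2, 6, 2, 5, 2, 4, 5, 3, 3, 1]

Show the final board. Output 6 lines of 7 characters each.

Move 1: X drops in col 2, lands at row 5
Move 2: O drops in col 6, lands at row 5
Move 3: X drops in col 2, lands at row 4
Move 4: O drops in col 5, lands at row 5
Move 5: X drops in col 2, lands at row 3
Move 6: O drops in col 4, lands at row 5
Move 7: X drops in col 5, lands at row 4
Move 8: O drops in col 3, lands at row 5
Move 9: X drops in col 3, lands at row 4
Move 10: O drops in col 1, lands at row 5

Answer: .......
.......
.......
..X....
..XX.X.
.OXOOOO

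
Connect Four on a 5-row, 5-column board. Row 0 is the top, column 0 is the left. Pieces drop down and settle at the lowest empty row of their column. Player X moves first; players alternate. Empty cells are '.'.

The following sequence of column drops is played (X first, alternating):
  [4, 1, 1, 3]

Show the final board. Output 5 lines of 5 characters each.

Answer: .....
.....
.....
.X...
.O.OX

Derivation:
Move 1: X drops in col 4, lands at row 4
Move 2: O drops in col 1, lands at row 4
Move 3: X drops in col 1, lands at row 3
Move 4: O drops in col 3, lands at row 4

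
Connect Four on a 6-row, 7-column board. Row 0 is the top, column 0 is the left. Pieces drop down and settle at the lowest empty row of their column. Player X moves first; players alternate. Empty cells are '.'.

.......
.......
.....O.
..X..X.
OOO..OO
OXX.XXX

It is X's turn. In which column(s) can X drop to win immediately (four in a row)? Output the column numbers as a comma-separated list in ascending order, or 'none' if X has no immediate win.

col 0: drop X → no win
col 1: drop X → no win
col 2: drop X → no win
col 3: drop X → WIN!
col 4: drop X → no win
col 5: drop X → no win
col 6: drop X → no win

Answer: 3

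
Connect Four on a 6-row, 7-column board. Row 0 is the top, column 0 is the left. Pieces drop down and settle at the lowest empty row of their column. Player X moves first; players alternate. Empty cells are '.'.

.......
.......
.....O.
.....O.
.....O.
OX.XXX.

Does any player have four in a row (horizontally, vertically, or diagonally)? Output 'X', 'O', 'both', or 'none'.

none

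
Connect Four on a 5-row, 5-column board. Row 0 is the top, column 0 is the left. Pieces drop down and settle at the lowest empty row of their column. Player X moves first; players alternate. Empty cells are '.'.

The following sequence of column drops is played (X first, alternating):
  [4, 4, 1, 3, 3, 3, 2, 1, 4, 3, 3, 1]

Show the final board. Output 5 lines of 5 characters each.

Answer: ...X.
...O.
.O.OX
.O.XO
.XXOX

Derivation:
Move 1: X drops in col 4, lands at row 4
Move 2: O drops in col 4, lands at row 3
Move 3: X drops in col 1, lands at row 4
Move 4: O drops in col 3, lands at row 4
Move 5: X drops in col 3, lands at row 3
Move 6: O drops in col 3, lands at row 2
Move 7: X drops in col 2, lands at row 4
Move 8: O drops in col 1, lands at row 3
Move 9: X drops in col 4, lands at row 2
Move 10: O drops in col 3, lands at row 1
Move 11: X drops in col 3, lands at row 0
Move 12: O drops in col 1, lands at row 2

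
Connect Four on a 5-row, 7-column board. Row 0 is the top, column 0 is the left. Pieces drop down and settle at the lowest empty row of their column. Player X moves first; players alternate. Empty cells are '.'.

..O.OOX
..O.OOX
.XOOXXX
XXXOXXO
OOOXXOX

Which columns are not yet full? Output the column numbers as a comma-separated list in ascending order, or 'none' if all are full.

Answer: 0,1,3

Derivation:
col 0: top cell = '.' → open
col 1: top cell = '.' → open
col 2: top cell = 'O' → FULL
col 3: top cell = '.' → open
col 4: top cell = 'O' → FULL
col 5: top cell = 'O' → FULL
col 6: top cell = 'X' → FULL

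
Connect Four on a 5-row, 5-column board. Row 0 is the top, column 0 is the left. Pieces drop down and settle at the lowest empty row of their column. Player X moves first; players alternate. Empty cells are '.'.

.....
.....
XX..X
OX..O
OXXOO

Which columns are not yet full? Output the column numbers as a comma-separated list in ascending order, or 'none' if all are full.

col 0: top cell = '.' → open
col 1: top cell = '.' → open
col 2: top cell = '.' → open
col 3: top cell = '.' → open
col 4: top cell = '.' → open

Answer: 0,1,2,3,4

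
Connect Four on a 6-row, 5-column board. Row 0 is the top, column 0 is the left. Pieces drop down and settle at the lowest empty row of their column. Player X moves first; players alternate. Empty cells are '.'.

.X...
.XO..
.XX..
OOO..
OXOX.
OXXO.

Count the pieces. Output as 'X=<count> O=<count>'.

X=8 O=8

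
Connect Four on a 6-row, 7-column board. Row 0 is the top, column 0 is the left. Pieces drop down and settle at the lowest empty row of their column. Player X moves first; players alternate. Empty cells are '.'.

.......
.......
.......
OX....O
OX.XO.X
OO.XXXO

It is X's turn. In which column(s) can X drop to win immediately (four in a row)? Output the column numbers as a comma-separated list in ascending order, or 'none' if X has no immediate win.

col 0: drop X → no win
col 1: drop X → no win
col 2: drop X → WIN!
col 3: drop X → no win
col 4: drop X → no win
col 5: drop X → no win
col 6: drop X → no win

Answer: 2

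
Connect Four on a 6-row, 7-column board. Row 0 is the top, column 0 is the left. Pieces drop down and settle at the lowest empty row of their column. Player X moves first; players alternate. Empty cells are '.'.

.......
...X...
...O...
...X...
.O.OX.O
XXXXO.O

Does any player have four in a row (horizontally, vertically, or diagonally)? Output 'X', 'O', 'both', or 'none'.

X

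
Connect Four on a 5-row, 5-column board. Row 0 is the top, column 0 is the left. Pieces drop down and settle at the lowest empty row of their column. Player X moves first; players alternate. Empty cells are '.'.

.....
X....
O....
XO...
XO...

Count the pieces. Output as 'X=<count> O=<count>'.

X=3 O=3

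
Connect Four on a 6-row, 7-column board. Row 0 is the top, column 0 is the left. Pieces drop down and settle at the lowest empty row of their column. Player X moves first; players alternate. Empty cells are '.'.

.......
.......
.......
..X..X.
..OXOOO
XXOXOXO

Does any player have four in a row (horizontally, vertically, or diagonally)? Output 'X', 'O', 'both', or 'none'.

none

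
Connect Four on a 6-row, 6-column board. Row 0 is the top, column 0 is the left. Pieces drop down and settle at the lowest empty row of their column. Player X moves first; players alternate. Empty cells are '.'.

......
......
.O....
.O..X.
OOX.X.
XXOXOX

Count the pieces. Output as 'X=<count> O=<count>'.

X=7 O=6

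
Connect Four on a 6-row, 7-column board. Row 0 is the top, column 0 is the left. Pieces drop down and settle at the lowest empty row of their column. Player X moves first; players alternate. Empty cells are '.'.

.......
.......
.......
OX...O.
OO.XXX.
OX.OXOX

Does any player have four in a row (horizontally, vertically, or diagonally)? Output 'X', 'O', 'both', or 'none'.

none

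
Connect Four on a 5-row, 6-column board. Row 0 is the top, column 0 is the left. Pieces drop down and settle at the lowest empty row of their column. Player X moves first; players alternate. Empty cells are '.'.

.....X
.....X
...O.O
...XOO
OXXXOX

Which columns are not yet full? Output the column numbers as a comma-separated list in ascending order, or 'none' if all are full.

Answer: 0,1,2,3,4

Derivation:
col 0: top cell = '.' → open
col 1: top cell = '.' → open
col 2: top cell = '.' → open
col 3: top cell = '.' → open
col 4: top cell = '.' → open
col 5: top cell = 'X' → FULL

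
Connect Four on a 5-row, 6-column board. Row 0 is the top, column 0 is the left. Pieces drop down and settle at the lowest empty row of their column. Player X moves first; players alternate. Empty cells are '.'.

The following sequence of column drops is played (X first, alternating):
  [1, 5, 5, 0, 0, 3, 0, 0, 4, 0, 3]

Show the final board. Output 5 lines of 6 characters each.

Move 1: X drops in col 1, lands at row 4
Move 2: O drops in col 5, lands at row 4
Move 3: X drops in col 5, lands at row 3
Move 4: O drops in col 0, lands at row 4
Move 5: X drops in col 0, lands at row 3
Move 6: O drops in col 3, lands at row 4
Move 7: X drops in col 0, lands at row 2
Move 8: O drops in col 0, lands at row 1
Move 9: X drops in col 4, lands at row 4
Move 10: O drops in col 0, lands at row 0
Move 11: X drops in col 3, lands at row 3

Answer: O.....
O.....
X.....
X..X.X
OX.OXO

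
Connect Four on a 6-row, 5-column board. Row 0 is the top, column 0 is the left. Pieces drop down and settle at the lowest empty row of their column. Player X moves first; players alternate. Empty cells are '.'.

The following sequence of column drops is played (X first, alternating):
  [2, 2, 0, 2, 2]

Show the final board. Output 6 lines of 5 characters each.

Answer: .....
.....
..X..
..O..
..O..
X.X..

Derivation:
Move 1: X drops in col 2, lands at row 5
Move 2: O drops in col 2, lands at row 4
Move 3: X drops in col 0, lands at row 5
Move 4: O drops in col 2, lands at row 3
Move 5: X drops in col 2, lands at row 2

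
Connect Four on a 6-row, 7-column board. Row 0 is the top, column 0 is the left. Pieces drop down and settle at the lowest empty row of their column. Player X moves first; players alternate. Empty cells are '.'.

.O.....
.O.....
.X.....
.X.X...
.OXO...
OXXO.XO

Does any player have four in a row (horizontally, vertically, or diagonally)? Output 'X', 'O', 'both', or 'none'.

none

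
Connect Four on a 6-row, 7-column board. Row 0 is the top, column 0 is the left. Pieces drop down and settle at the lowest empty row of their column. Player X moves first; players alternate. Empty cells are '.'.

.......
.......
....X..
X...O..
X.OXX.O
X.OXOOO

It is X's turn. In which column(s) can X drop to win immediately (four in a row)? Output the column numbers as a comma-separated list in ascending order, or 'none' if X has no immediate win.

col 0: drop X → WIN!
col 1: drop X → no win
col 2: drop X → no win
col 3: drop X → no win
col 4: drop X → no win
col 5: drop X → no win
col 6: drop X → no win

Answer: 0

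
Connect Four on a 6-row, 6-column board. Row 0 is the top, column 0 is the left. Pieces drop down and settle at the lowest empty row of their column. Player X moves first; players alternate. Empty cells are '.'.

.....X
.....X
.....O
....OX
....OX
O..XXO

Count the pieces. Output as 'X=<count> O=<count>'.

X=6 O=5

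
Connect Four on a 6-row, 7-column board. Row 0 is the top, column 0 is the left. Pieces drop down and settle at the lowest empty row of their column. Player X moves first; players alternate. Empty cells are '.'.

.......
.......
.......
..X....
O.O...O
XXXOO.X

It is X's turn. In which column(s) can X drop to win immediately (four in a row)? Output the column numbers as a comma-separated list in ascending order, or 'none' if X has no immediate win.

Answer: none

Derivation:
col 0: drop X → no win
col 1: drop X → no win
col 2: drop X → no win
col 3: drop X → no win
col 4: drop X → no win
col 5: drop X → no win
col 6: drop X → no win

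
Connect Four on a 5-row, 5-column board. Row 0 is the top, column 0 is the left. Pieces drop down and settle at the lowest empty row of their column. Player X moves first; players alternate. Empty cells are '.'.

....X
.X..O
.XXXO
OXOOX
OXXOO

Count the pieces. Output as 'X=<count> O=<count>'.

X=9 O=8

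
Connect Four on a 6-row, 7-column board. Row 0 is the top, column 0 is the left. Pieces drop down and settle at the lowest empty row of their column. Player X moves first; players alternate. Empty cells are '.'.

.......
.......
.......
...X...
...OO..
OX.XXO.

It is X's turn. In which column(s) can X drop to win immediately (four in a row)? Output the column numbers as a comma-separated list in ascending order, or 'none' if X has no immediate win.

Answer: 2

Derivation:
col 0: drop X → no win
col 1: drop X → no win
col 2: drop X → WIN!
col 3: drop X → no win
col 4: drop X → no win
col 5: drop X → no win
col 6: drop X → no win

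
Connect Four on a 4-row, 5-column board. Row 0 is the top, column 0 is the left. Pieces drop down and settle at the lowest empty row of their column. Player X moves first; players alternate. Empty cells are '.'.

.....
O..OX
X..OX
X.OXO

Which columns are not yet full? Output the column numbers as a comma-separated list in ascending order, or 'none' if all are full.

Answer: 0,1,2,3,4

Derivation:
col 0: top cell = '.' → open
col 1: top cell = '.' → open
col 2: top cell = '.' → open
col 3: top cell = '.' → open
col 4: top cell = '.' → open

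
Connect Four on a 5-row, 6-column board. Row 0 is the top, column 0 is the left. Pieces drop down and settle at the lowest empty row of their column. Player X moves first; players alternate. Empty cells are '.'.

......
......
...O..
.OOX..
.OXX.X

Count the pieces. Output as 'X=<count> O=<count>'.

X=4 O=4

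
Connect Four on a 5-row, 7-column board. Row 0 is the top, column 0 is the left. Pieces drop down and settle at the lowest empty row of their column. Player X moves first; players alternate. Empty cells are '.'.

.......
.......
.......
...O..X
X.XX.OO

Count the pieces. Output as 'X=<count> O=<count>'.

X=4 O=3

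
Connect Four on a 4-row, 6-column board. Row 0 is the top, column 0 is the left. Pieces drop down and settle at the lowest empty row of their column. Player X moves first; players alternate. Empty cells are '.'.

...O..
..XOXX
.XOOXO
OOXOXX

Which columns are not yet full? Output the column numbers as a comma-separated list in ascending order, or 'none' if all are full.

Answer: 0,1,2,4,5

Derivation:
col 0: top cell = '.' → open
col 1: top cell = '.' → open
col 2: top cell = '.' → open
col 3: top cell = 'O' → FULL
col 4: top cell = '.' → open
col 5: top cell = '.' → open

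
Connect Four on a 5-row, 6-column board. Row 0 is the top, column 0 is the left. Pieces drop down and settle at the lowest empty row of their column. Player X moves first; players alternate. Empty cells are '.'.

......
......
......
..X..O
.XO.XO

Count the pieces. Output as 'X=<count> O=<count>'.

X=3 O=3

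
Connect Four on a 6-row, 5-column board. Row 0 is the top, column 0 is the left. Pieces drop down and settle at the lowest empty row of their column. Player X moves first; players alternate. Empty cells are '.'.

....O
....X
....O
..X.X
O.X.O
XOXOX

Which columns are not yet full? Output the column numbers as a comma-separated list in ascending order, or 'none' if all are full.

Answer: 0,1,2,3

Derivation:
col 0: top cell = '.' → open
col 1: top cell = '.' → open
col 2: top cell = '.' → open
col 3: top cell = '.' → open
col 4: top cell = 'O' → FULL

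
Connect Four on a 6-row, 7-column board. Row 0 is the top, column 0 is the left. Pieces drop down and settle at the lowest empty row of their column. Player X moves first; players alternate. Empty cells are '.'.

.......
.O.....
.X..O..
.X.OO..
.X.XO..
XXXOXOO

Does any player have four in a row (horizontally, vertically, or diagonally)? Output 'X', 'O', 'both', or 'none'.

X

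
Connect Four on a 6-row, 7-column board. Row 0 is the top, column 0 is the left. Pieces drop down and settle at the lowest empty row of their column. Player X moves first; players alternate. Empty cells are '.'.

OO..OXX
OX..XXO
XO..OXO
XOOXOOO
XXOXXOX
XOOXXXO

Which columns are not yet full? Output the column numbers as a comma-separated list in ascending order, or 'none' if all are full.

Answer: 2,3

Derivation:
col 0: top cell = 'O' → FULL
col 1: top cell = 'O' → FULL
col 2: top cell = '.' → open
col 3: top cell = '.' → open
col 4: top cell = 'O' → FULL
col 5: top cell = 'X' → FULL
col 6: top cell = 'X' → FULL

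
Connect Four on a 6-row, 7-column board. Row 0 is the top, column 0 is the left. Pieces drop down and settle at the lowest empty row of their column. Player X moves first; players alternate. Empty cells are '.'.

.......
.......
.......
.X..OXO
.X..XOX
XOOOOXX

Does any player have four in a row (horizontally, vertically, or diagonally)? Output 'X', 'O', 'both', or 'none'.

O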